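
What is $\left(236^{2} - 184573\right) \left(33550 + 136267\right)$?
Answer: $-21885505509$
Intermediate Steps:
$\left(236^{2} - 184573\right) \left(33550 + 136267\right) = \left(55696 - 184573\right) 169817 = \left(-128877\right) 169817 = -21885505509$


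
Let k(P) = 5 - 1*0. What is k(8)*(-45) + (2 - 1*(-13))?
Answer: -210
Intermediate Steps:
k(P) = 5 (k(P) = 5 + 0 = 5)
k(8)*(-45) + (2 - 1*(-13)) = 5*(-45) + (2 - 1*(-13)) = -225 + (2 + 13) = -225 + 15 = -210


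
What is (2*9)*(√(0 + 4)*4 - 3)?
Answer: 90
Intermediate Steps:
(2*9)*(√(0 + 4)*4 - 3) = 18*(√4*4 - 3) = 18*(2*4 - 3) = 18*(8 - 3) = 18*5 = 90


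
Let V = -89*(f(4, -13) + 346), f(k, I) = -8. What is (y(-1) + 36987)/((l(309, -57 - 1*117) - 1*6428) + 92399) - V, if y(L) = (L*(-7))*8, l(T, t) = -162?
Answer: 2581343381/85809 ≈ 30082.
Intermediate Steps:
y(L) = -56*L (y(L) = -7*L*8 = -56*L)
V = -30082 (V = -89*(-8 + 346) = -89*338 = -30082)
(y(-1) + 36987)/((l(309, -57 - 1*117) - 1*6428) + 92399) - V = (-56*(-1) + 36987)/((-162 - 1*6428) + 92399) - 1*(-30082) = (56 + 36987)/((-162 - 6428) + 92399) + 30082 = 37043/(-6590 + 92399) + 30082 = 37043/85809 + 30082 = 2581343381/85809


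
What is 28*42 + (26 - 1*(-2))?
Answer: 1204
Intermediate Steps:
28*42 + (26 - 1*(-2)) = 1176 + (26 + 2) = 1176 + 28 = 1204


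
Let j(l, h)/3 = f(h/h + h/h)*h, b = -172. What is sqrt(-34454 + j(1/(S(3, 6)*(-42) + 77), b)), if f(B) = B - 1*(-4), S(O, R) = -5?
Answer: 5*I*sqrt(1502) ≈ 193.78*I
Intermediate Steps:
f(B) = 4 + B (f(B) = B + 4 = 4 + B)
j(l, h) = 18*h (j(l, h) = 3*((4 + (h/h + h/h))*h) = 3*((4 + (1 + 1))*h) = 3*((4 + 2)*h) = 3*(6*h) = 18*h)
sqrt(-34454 + j(1/(S(3, 6)*(-42) + 77), b)) = sqrt(-34454 + 18*(-172)) = sqrt(-34454 - 3096) = sqrt(-37550) = 5*I*sqrt(1502)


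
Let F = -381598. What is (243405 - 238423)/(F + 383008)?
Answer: 53/15 ≈ 3.5333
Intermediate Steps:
(243405 - 238423)/(F + 383008) = (243405 - 238423)/(-381598 + 383008) = 4982/1410 = 4982*(1/1410) = 53/15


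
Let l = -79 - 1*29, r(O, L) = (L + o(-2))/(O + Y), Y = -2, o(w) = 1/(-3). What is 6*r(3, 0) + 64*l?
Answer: -6914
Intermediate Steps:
o(w) = -1/3
r(O, L) = (-1/3 + L)/(-2 + O) (r(O, L) = (L - 1/3)/(O - 2) = (-1/3 + L)/(-2 + O))
l = -108 (l = -79 - 29 = -108)
6*r(3, 0) + 64*l = 6*((-1/3 + 0)/(-2 + 3)) + 64*(-108) = 6*(-1/3/1) - 6912 = 6*(1*(-1/3)) - 6912 = 6*(-1/3) - 6912 = -2 - 6912 = -6914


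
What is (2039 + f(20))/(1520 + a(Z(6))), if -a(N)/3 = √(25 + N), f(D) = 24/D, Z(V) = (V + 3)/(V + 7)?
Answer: 20157176/15016097 + 30603*√4342/150160970 ≈ 1.3558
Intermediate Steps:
Z(V) = (3 + V)/(7 + V)
a(N) = -3*√(25 + N)
(2039 + f(20))/(1520 + a(Z(6))) = (2039 + 24/20)/(1520 - 3*√(25 + (3 + 6)/(7 + 6))) = (2039 + 24*(1/20))/(1520 - 3*√(25 + 9/13)) = (2039 + 6/5)/(1520 - 3*√(25 + (1/13)*9)) = 10201/(5*(1520 - 3*√(25 + 9/13))) = 10201/(5*(1520 - 3*√4342/13))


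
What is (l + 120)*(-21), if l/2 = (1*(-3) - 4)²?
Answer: -4578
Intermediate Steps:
l = 98 (l = 2*(1*(-3) - 4)² = 2*(-3 - 4)² = 2*(-7)² = 2*49 = 98)
(l + 120)*(-21) = (98 + 120)*(-21) = 218*(-21) = -4578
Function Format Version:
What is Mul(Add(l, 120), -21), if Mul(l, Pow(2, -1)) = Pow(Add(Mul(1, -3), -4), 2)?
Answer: -4578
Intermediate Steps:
l = 98 (l = Mul(2, Pow(Add(Mul(1, -3), -4), 2)) = Mul(2, Pow(Add(-3, -4), 2)) = Mul(2, Pow(-7, 2)) = Mul(2, 49) = 98)
Mul(Add(l, 120), -21) = Mul(Add(98, 120), -21) = Mul(218, -21) = -4578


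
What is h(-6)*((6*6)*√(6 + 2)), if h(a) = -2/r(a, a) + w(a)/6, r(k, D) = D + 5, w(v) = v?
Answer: 72*√2 ≈ 101.82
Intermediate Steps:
r(k, D) = 5 + D
h(a) = -2/(5 + a) + a/6
h(-6)*((6*6)*√(6 + 2)) = ((-12 - 6*(5 - 6))/(6*(5 - 6)))*((6*6)*√(6 + 2)) = ((⅙)*(-12 - 6*(-1))/(-1))*(36*√8) = ((⅙)*(-1)*(-12 + 6))*(36*(2*√2)) = ((⅙)*(-1)*(-6))*(72*√2) = 1*(72*√2) = 72*√2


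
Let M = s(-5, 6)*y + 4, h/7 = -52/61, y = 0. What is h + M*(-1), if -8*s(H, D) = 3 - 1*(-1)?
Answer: -608/61 ≈ -9.9672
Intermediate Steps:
s(H, D) = -1/2 (s(H, D) = -(3 - 1*(-1))/8 = -(3 + 1)/8 = -1/8*4 = -1/2)
h = -364/61 (h = 7*(-52/61) = -364/61 ≈ -5.9672)
M = 4 (M = -1/2*0 + 4 = 0 + 4 = 4)
h + M*(-1) = -364/61 + 4*(-1) = -364/61 - 4 = -608/61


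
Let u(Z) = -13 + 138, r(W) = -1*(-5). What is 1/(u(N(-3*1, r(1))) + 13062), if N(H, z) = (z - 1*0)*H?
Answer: 1/13187 ≈ 7.5832e-5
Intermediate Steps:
r(W) = 5
N(H, z) = H*z (N(H, z) = (z + 0)*H = z*H = H*z)
u(Z) = 125
1/(u(N(-3*1, r(1))) + 13062) = 1/(125 + 13062) = 1/13187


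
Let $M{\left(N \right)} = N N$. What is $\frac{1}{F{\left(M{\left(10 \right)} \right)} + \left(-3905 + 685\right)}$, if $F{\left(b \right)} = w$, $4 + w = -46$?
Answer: $- \frac{1}{3270} \approx -0.00030581$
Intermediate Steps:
$M{\left(N \right)} = N^{2}$
$w = -50$ ($w = -4 - 46 = -50$)
$F{\left(b \right)} = -50$
$\frac{1}{F{\left(M{\left(10 \right)} \right)} + \left(-3905 + 685\right)} = \frac{1}{-50 + \left(-3905 + 685\right)} = \frac{1}{-50 - 3220} = \frac{1}{-3270} = - \frac{1}{3270}$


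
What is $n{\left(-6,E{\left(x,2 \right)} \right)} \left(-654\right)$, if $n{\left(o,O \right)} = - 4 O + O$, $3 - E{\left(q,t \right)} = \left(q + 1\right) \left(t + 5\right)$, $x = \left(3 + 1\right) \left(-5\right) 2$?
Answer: $541512$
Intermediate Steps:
$x = -40$ ($x = 4 \left(-5\right) 2 = \left(-20\right) 2 = -40$)
$E{\left(q,t \right)} = 3 - \left(1 + q\right) \left(5 + t\right)$ ($E{\left(q,t \right)} = 3 - \left(q + 1\right) \left(t + 5\right) = 3 - \left(1 + q\right) \left(5 + t\right)$)
$n{\left(o,O \right)} = - 3 O$
$n{\left(-6,E{\left(x,2 \right)} \right)} \left(-654\right) = - 3 \left(-2 - 2 - -200 - \left(-40\right) 2\right) \left(-654\right) = - 3 \left(-2 - 2 + 200 + 80\right) \left(-654\right) = \left(-3\right) 276 \left(-654\right) = \left(-828\right) \left(-654\right) = 541512$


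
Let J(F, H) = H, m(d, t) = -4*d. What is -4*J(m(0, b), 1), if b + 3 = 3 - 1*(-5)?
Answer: -4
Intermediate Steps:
b = 5 (b = -3 + (3 - 1*(-5)) = -3 + (3 + 5) = -3 + 8 = 5)
-4*J(m(0, b), 1) = -4*1 = -4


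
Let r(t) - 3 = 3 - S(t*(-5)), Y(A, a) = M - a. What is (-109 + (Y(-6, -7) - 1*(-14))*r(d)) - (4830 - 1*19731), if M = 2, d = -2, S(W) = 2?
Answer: 14884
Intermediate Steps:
Y(A, a) = 2 - a
r(t) = 4 (r(t) = 3 + (3 - 1*2) = 3 + (3 - 2) = 3 + 1 = 4)
(-109 + (Y(-6, -7) - 1*(-14))*r(d)) - (4830 - 1*19731) = (-109 + ((2 - 1*(-7)) - 1*(-14))*4) - (4830 - 1*19731) = (-109 + ((2 + 7) + 14)*4) - (4830 - 19731) = (-109 + (9 + 14)*4) - 1*(-14901) = (-109 + 23*4) + 14901 = (-109 + 92) + 14901 = -17 + 14901 = 14884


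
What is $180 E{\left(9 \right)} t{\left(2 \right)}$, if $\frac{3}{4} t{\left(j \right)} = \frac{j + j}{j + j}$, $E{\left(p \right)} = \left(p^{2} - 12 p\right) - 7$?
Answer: $-8160$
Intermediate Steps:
$E{\left(p \right)} = -7 + p^{2} - 12 p$
$t{\left(j \right)} = \frac{4}{3}$ ($t{\left(j \right)} = \frac{4 \frac{j + j}{j + j}}{3} = \frac{4 \frac{2 j}{2 j}}{3} = \frac{4 \cdot 2 j \frac{1}{2 j}}{3} = \frac{4}{3} \cdot 1 = \frac{4}{3}$)
$180 E{\left(9 \right)} t{\left(2 \right)} = 180 \left(-7 + 9^{2} - 108\right) \frac{4}{3} = 180 \left(-7 + 81 - 108\right) \frac{4}{3} = 180 \left(-34\right) \frac{4}{3} = \left(-6120\right) \frac{4}{3} = -8160$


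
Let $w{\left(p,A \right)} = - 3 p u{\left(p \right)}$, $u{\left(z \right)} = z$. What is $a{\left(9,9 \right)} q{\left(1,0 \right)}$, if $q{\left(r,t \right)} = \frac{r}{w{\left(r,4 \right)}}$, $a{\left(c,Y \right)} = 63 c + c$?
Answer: $-192$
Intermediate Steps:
$a{\left(c,Y \right)} = 64 c$
$w{\left(p,A \right)} = - 3 p^{2}$ ($w{\left(p,A \right)} = - 3 p p = - 3 p^{2}$)
$q{\left(r,t \right)} = - \frac{1}{3 r}$ ($q{\left(r,t \right)} = \frac{r}{\left(-3\right) r^{2}} = r \left(- \frac{1}{3 r^{2}}\right) = - \frac{1}{3 r}$)
$a{\left(9,9 \right)} q{\left(1,0 \right)} = 64 \cdot 9 \left(- \frac{1}{3 \cdot 1}\right) = 576 \left(\left(- \frac{1}{3}\right) 1\right) = 576 \left(- \frac{1}{3}\right) = -192$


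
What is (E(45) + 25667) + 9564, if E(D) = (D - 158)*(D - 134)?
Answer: 45288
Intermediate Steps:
E(D) = (-158 + D)*(-134 + D)
(E(45) + 25667) + 9564 = ((21172 + 45² - 292*45) + 25667) + 9564 = ((21172 + 2025 - 13140) + 25667) + 9564 = (10057 + 25667) + 9564 = 35724 + 9564 = 45288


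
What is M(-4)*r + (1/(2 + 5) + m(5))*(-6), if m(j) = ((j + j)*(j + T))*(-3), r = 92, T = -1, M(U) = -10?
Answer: -1406/7 ≈ -200.86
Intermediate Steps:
m(j) = -6*j*(-1 + j) (m(j) = ((j + j)*(j - 1))*(-3) = ((2*j)*(-1 + j))*(-3) = (2*j*(-1 + j))*(-3) = -6*j*(-1 + j))
M(-4)*r + (1/(2 + 5) + m(5))*(-6) = -10*92 + (1/(2 + 5) + 6*5*(1 - 1*5))*(-6) = -920 + (1/7 + 6*5*(1 - 5))*(-6) = -920 + (1/7 + 6*5*(-4))*(-6) = -920 + (1/7 - 120)*(-6) = -920 - 839/7*(-6) = -920 + 5034/7 = -1406/7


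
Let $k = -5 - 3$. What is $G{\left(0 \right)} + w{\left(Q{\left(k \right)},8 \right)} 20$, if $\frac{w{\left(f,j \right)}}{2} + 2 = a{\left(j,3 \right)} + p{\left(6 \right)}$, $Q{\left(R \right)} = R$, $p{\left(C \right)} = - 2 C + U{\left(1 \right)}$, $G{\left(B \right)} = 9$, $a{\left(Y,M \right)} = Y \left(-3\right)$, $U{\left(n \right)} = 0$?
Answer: $-1511$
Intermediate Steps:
$k = -8$
$a{\left(Y,M \right)} = - 3 Y$
$p{\left(C \right)} = - 2 C$ ($p{\left(C \right)} = - 2 C + 0 = - 2 C$)
$w{\left(f,j \right)} = -28 - 6 j$ ($w{\left(f,j \right)} = -4 + 2 \left(- 3 j - 12\right) = -4 + 2 \left(-12 - 3 j\right) = -4 - \left(24 + 6 j\right) = -28 - 6 j$)
$G{\left(0 \right)} + w{\left(Q{\left(k \right)},8 \right)} 20 = 9 + \left(-28 - 48\right) 20 = 9 - 1520 = -1511$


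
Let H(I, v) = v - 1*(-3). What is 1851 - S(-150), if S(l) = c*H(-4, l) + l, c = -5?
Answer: 1266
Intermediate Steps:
H(I, v) = 3 + v (H(I, v) = v + 3 = 3 + v)
S(l) = -15 - 4*l (S(l) = -5*(3 + l) + l = (-15 - 5*l) + l = -15 - 4*l)
1851 - S(-150) = 1851 - (-15 - 4*(-150)) = 1851 - (-15 + 600) = 1851 - 1*585 = 1851 - 585 = 1266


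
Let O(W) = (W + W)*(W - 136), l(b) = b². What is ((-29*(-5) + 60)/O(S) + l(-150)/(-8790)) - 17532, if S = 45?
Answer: -8415443401/479934 ≈ -17535.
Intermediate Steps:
O(W) = 2*W*(-136 + W) (O(W) = (2*W)*(-136 + W) = 2*W*(-136 + W))
((-29*(-5) + 60)/O(S) + l(-150)/(-8790)) - 17532 = ((-29*(-5) + 60)/((2*45*(-136 + 45))) + (-150)²/(-8790)) - 17532 = ((145 + 60)/((2*45*(-91))) + 22500*(-1/8790)) - 17532 = (205/(-8190) - 750/293) - 17532 = (205*(-1/8190) - 750/293) - 17532 = (-41/1638 - 750/293) - 17532 = -1240513/479934 - 17532 = -8415443401/479934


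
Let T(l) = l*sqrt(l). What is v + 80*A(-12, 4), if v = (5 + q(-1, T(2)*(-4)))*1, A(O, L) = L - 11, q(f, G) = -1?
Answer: -556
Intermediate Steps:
T(l) = l**(3/2)
A(O, L) = -11 + L
v = 4 (v = (5 - 1)*1 = 4*1 = 4)
v + 80*A(-12, 4) = 4 + 80*(-11 + 4) = 4 + 80*(-7) = 4 - 560 = -556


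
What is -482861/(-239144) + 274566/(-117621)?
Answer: -2955405941/9376118808 ≈ -0.31521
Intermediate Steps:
-482861/(-239144) + 274566/(-117621) = -482861*(-1/239144) + 274566*(-1/117621) = 482861/239144 - 91522/39207 = -2955405941/9376118808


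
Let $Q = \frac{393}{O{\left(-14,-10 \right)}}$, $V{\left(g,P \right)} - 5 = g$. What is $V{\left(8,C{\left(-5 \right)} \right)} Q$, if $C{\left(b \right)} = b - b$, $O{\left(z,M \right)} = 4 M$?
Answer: $- \frac{5109}{40} \approx -127.72$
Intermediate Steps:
$C{\left(b \right)} = 0$
$V{\left(g,P \right)} = 5 + g$
$Q = - \frac{393}{40}$ ($Q = \frac{393}{4 \left(-10\right)} = \frac{393}{-40} = 393 \left(- \frac{1}{40}\right) = - \frac{393}{40} \approx -9.825$)
$V{\left(8,C{\left(-5 \right)} \right)} Q = \left(5 + 8\right) \left(- \frac{393}{40}\right) = 13 \left(- \frac{393}{40}\right) = - \frac{5109}{40}$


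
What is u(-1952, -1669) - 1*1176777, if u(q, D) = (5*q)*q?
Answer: 17874743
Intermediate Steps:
u(q, D) = 5*q²
u(-1952, -1669) - 1*1176777 = 5*(-1952)² - 1*1176777 = 5*3810304 - 1176777 = 19051520 - 1176777 = 17874743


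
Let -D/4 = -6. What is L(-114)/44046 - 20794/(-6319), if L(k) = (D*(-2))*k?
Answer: 52803894/15462593 ≈ 3.4149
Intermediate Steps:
D = 24 (D = -4*(-6) = 24)
L(k) = -48*k (L(k) = (24*(-2))*k = -48*k)
L(-114)/44046 - 20794/(-6319) = -48*(-114)/44046 - 20794/(-6319) = 5472*(1/44046) - 20794*(-1/6319) = 304/2447 + 20794/6319 = 52803894/15462593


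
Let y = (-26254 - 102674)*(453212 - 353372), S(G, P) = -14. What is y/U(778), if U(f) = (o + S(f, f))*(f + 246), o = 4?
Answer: 1257048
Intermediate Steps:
y = -12872171520 (y = -128928*99840 = -12872171520)
U(f) = -2460 - 10*f (U(f) = (4 - 14)*(f + 246) = -10*(246 + f) = -2460 - 10*f)
y/U(778) = -12872171520/(-2460 - 10*778) = -12872171520/(-2460 - 7780) = -12872171520/(-10240) = -12872171520*(-1/10240) = 1257048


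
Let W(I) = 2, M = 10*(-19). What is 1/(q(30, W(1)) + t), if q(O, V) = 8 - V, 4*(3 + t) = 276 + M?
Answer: 2/49 ≈ 0.040816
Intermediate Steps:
M = -190
t = 37/2 (t = -3 + (276 - 190)/4 = -3 + (¼)*86 = -3 + 43/2 = 37/2 ≈ 18.500)
1/(q(30, W(1)) + t) = 1/((8 - 1*2) + 37/2) = 1/((8 - 2) + 37/2) = 1/(6 + 37/2) = 1/(49/2) = 2/49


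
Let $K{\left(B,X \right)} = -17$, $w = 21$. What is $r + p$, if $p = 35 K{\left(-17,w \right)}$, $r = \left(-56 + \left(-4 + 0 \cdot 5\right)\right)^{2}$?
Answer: $3005$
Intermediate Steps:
$r = 3600$ ($r = \left(-56 + \left(-4 + 0\right)\right)^{2} = \left(-56 - 4\right)^{2} = \left(-60\right)^{2} = 3600$)
$p = -595$ ($p = 35 \left(-17\right) = -595$)
$r + p = 3600 - 595 = 3005$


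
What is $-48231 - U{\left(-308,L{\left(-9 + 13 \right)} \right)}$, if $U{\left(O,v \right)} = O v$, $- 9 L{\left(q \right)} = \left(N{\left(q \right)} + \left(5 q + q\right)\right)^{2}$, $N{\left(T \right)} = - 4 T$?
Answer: $- \frac{453791}{9} \approx -50421.0$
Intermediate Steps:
$L{\left(q \right)} = - \frac{4 q^{2}}{9}$ ($L{\left(q \right)} = - \frac{\left(- 4 q + \left(5 q + q\right)\right)^{2}}{9} = - \frac{\left(- 4 q + 6 q\right)^{2}}{9} = - \frac{\left(2 q\right)^{2}}{9} = - \frac{4 q^{2}}{9}$)
$-48231 - U{\left(-308,L{\left(-9 + 13 \right)} \right)} = -48231 - - 308 \left(- \frac{4 \left(-9 + 13\right)^{2}}{9}\right) = -48231 - - 308 \left(- \frac{4 \cdot 4^{2}}{9}\right) = -48231 - - 308 \left(\left(- \frac{4}{9}\right) 16\right) = -48231 - \left(-308\right) \left(- \frac{64}{9}\right) = -48231 - \frac{19712}{9} = - \frac{453791}{9}$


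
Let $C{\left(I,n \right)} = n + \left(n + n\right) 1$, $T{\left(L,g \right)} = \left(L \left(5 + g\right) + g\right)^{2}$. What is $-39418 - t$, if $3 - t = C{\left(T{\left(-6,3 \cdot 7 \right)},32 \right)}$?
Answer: $-39325$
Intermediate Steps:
$T{\left(L,g \right)} = \left(g + L \left(5 + g\right)\right)^{2}$
$C{\left(I,n \right)} = 3 n$ ($C{\left(I,n \right)} = n + 2 n 1 = n + 2 n = 3 n$)
$t = -93$ ($t = 3 - 3 \cdot 32 = 3 - 96 = -93$)
$-39418 - t = -39418 - -93 = -39418 + 93 = -39325$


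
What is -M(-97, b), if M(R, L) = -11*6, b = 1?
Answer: 66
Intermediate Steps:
M(R, L) = -66
-M(-97, b) = -1*(-66) = 66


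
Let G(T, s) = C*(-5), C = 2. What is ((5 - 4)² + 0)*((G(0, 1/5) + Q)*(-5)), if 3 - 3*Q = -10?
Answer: 85/3 ≈ 28.333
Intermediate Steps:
G(T, s) = -10 (G(T, s) = 2*(-5) = -10)
Q = 13/3 (Q = 1 - ⅓*(-10) = 1 + 10/3 = 13/3 ≈ 4.3333)
((5 - 4)² + 0)*((G(0, 1/5) + Q)*(-5)) = ((5 - 4)² + 0)*((-10 + 13/3)*(-5)) = (1² + 0)*(-17/3*(-5)) = (1 + 0)*(85/3) = 1*(85/3) = 85/3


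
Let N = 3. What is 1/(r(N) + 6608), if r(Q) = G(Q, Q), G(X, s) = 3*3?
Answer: 1/6617 ≈ 0.00015113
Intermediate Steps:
G(X, s) = 9
r(Q) = 9
1/(r(N) + 6608) = 1/(9 + 6608) = 1/6617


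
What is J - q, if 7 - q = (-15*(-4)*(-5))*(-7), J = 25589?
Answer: 27682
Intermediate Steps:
q = -2093 (q = 7 - -15*(-4)*(-5)*(-7) = 7 - 60*(-5)*(-7) = 7 - (-300)*(-7) = 7 - 1*2100 = 7 - 2100 = -2093)
J - q = 25589 - 1*(-2093) = 25589 + 2093 = 27682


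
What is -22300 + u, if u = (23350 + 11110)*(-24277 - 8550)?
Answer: -1131240720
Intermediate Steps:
u = -1131218420 (u = 34460*(-32827) = -1131218420)
-22300 + u = -22300 - 1131218420 = -1131240720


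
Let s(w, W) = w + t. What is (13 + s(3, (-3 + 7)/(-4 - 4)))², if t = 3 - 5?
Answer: 196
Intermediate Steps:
t = -2
s(w, W) = -2 + w (s(w, W) = w - 2 = -2 + w)
(13 + s(3, (-3 + 7)/(-4 - 4)))² = (13 + (-2 + 3))² = (13 + 1)² = 14² = 196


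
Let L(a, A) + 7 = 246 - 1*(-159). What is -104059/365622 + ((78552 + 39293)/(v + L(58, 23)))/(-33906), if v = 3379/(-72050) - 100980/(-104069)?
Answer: -1812780536163668824391/6180199965088934007978 ≈ -0.29332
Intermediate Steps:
v = 6923959849/7498171450 (v = 3379*(-1/72050) - 100980*(-1/104069) = -3379/72050 + 100980/104069 = 6923959849/7498171450 ≈ 0.92342)
L(a, A) = 398 (L(a, A) = -7 + (246 - 1*(-159)) = -7 + (246 + 159) = -7 + 405 = 398)
-104059/365622 + ((78552 + 39293)/(v + L(58, 23)))/(-33906) = -104059/365622 + ((78552 + 39293)/(6923959849/7498171450 + 398))/(-33906) = -104059*1/365622 + (117845/(2991196196949/7498171450))*(-1/33906) = -104059/365622 + (117845*(7498171450/2991196196949))*(-1/33906) = -104059/365622 + (883622014525250/2991196196949)*(-1/33906) = -104059/365622 - 441811007262625/50709749126876397 = -1812780536163668824391/6180199965088934007978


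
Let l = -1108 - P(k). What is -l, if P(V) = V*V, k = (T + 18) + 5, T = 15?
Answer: 2552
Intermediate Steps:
k = 38 (k = (15 + 18) + 5 = 33 + 5 = 38)
P(V) = V²
l = -2552 (l = -1108 - 1*38² = -1108 - 1*1444 = -1108 - 1444 = -2552)
-l = -1*(-2552) = 2552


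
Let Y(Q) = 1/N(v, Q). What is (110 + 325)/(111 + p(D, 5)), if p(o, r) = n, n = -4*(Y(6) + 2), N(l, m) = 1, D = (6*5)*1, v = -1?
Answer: 145/33 ≈ 4.3939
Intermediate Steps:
D = 30 (D = 30*1 = 30)
Y(Q) = 1 (Y(Q) = 1/1 = 1)
n = -12 (n = -4*(1 + 2) = -4*3 = -12)
p(o, r) = -12
(110 + 325)/(111 + p(D, 5)) = (110 + 325)/(111 - 12) = 435/99 = 435*(1/99) = 145/33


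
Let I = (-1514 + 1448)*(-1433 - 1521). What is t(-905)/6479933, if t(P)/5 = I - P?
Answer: 979345/6479933 ≈ 0.15113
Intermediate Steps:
I = 194964 (I = -66*(-2954) = 194964)
t(P) = 974820 - 5*P (t(P) = 5*(194964 - P) = 974820 - 5*P)
t(-905)/6479933 = (974820 - 5*(-905))/6479933 = (974820 + 4525)*(1/6479933) = 979345*(1/6479933) = 979345/6479933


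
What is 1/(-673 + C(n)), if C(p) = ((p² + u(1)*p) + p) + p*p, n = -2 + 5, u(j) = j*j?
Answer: -1/649 ≈ -0.0015408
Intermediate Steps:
u(j) = j²
n = 3
C(p) = 2*p + 2*p² (C(p) = ((p² + 1²*p) + p) + p*p = ((p² + 1*p) + p) + p² = ((p² + p) + p) + p² = ((p + p²) + p) + p² = (p² + 2*p) + p² = 2*p + 2*p²)
1/(-673 + C(n)) = 1/(-673 + 2*3*(1 + 3)) = 1/(-673 + 2*3*4) = 1/(-673 + 24) = 1/(-649) = -1/649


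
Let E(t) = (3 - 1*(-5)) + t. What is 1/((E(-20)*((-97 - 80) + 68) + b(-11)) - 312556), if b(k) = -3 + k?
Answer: -1/311262 ≈ -3.2127e-6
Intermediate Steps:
E(t) = 8 + t (E(t) = (3 + 5) + t = 8 + t)
1/((E(-20)*((-97 - 80) + 68) + b(-11)) - 312556) = 1/(((8 - 20)*((-97 - 80) + 68) + (-3 - 11)) - 312556) = 1/((-12*(-177 + 68) - 14) - 312556) = 1/((-12*(-109) - 14) - 312556) = 1/((1308 - 14) - 312556) = 1/(1294 - 312556) = 1/(-311262) = -1/311262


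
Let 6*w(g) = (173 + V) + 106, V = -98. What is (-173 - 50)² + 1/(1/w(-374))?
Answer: 298555/6 ≈ 49759.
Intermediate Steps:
w(g) = 181/6 (w(g) = ((173 - 98) + 106)/6 = (75 + 106)/6 = (⅙)*181 = 181/6)
(-173 - 50)² + 1/(1/w(-374)) = (-173 - 50)² + 1/(1/(181/6)) = (-223)² + 1/(6/181) = 49729 + 181/6 = 298555/6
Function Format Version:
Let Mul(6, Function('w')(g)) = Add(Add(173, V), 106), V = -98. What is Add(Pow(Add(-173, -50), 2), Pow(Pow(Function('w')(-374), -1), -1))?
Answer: Rational(298555, 6) ≈ 49759.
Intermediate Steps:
Function('w')(g) = Rational(181, 6) (Function('w')(g) = Mul(Rational(1, 6), Add(Add(173, -98), 106)) = Mul(Rational(1, 6), Add(75, 106)) = Mul(Rational(1, 6), 181) = Rational(181, 6))
Add(Pow(Add(-173, -50), 2), Pow(Pow(Function('w')(-374), -1), -1)) = Add(Pow(Add(-173, -50), 2), Pow(Pow(Rational(181, 6), -1), -1)) = Add(Pow(-223, 2), Pow(Rational(6, 181), -1)) = Add(49729, Rational(181, 6)) = Rational(298555, 6)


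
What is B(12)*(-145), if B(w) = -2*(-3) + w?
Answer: -2610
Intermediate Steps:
B(w) = 6 + w
B(12)*(-145) = (6 + 12)*(-145) = 18*(-145) = -2610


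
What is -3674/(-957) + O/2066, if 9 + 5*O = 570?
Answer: 3499027/898710 ≈ 3.8934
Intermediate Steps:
O = 561/5 (O = -9/5 + (⅕)*570 = -9/5 + 114 = 561/5 ≈ 112.20)
-3674/(-957) + O/2066 = -3674/(-957) + (561/5)/2066 = -3674*(-1/957) + (561/5)*(1/2066) = 334/87 + 561/10330 = 3499027/898710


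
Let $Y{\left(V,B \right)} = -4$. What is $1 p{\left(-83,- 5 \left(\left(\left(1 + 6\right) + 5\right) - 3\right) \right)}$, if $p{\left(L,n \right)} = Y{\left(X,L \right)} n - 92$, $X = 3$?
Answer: $88$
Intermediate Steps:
$p{\left(L,n \right)} = -92 - 4 n$ ($p{\left(L,n \right)} = - 4 n - 92 = -92 - 4 n$)
$1 p{\left(-83,- 5 \left(\left(\left(1 + 6\right) + 5\right) - 3\right) \right)} = 1 \left(-92 - 4 \left(- 5 \left(\left(\left(1 + 6\right) + 5\right) - 3\right)\right)\right) = 1 \left(-92 - 4 \left(- 5 \left(\left(7 + 5\right) - 3\right)\right)\right) = 1 \left(-92 - 4 \left(- 5 \left(12 - 3\right)\right)\right) = 1 \left(-92 - 4 \left(\left(-5\right) 9\right)\right) = 1 \left(-92 - -180\right) = 1 \left(-92 + 180\right) = 1 \cdot 88 = 88$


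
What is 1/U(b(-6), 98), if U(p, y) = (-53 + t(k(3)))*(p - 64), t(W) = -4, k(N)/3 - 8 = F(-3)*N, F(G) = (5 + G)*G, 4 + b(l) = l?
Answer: 1/4218 ≈ 0.00023708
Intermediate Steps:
b(l) = -4 + l
F(G) = G*(5 + G)
k(N) = 24 - 18*N (k(N) = 24 + 3*((-3*(5 - 3))*N) = 24 + 3*((-3*2)*N) = 24 + 3*(-6*N) = 24 - 18*N)
U(p, y) = 3648 - 57*p (U(p, y) = (-53 - 4)*(p - 64) = -57*(-64 + p) = 3648 - 57*p)
1/U(b(-6), 98) = 1/(3648 - 57*(-4 - 6)) = 1/(3648 - 57*(-10)) = 1/(3648 + 570) = 1/4218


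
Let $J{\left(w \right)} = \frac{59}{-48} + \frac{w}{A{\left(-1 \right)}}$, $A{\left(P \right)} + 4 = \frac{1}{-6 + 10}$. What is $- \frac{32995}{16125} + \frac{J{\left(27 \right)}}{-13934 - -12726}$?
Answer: $- \frac{127110527}{62332800} \approx -2.0392$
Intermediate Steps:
$A{\left(P \right)} = - \frac{15}{4}$ ($A{\left(P \right)} = -4 + \frac{1}{-6 + 10} = -4 + \frac{1}{4} = - \frac{15}{4}$)
$J{\left(w \right)} = - \frac{59}{48} - \frac{4 w}{15}$ ($J{\left(w \right)} = \frac{59}{-48} + \frac{w}{- \frac{15}{4}} = 59 \left(- \frac{1}{48}\right) + w \left(- \frac{4}{15}\right) = - \frac{59}{48} - \frac{4 w}{15}$)
$- \frac{32995}{16125} + \frac{J{\left(27 \right)}}{-13934 - -12726} = - \frac{32995}{16125} + \frac{- \frac{59}{48} - \frac{36}{5}}{-13934 - -12726} = \left(-32995\right) \frac{1}{16125} + \frac{- \frac{59}{48} - \frac{36}{5}}{-13934 + 12726} = - \frac{6599}{3225} - \frac{2023}{240 \left(-1208\right)} = - \frac{6599}{3225} - - \frac{2023}{289920} = - \frac{6599}{3225} + \frac{2023}{289920} = - \frac{127110527}{62332800}$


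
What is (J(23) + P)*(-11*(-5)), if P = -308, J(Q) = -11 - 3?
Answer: -17710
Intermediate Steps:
J(Q) = -14
(J(23) + P)*(-11*(-5)) = (-14 - 308)*(-11*(-5)) = -322*55 = -17710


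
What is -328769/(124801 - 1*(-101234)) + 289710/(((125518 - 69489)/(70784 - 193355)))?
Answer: -8026531308812651/12664515015 ≈ -6.3378e+5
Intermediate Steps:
-328769/(124801 - 1*(-101234)) + 289710/(((125518 - 69489)/(70784 - 193355))) = -328769/(124801 + 101234) + 289710/((56029/(-122571))) = -328769/226035 + 289710/((56029*(-1/122571))) = -328769*1/226035 + 289710/(-56029/122571) = -328769/226035 + 289710*(-122571/56029) = -328769/226035 - 35510044410/56029 = -8026531308812651/12664515015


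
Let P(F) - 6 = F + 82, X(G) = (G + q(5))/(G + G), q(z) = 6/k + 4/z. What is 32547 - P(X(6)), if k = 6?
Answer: 649167/20 ≈ 32458.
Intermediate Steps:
q(z) = 1 + 4/z (q(z) = 6/6 + 4/z = 6*(⅙) + 4/z = 1 + 4/z)
X(G) = (9/5 + G)/(2*G) (X(G) = (G + (4 + 5)/5)/(G + G) = (G + (⅕)*9)/((2*G)) = (G + 9/5)*(1/(2*G)) = (9/5 + G)*(1/(2*G)) = (9/5 + G)/(2*G))
P(F) = 88 + F (P(F) = 6 + (F + 82) = 6 + (82 + F) = 88 + F)
32547 - P(X(6)) = 32547 - (88 + (⅒)*(9 + 5*6)/6) = 32547 - (88 + (⅒)*(⅙)*(9 + 30)) = 32547 - (88 + (⅒)*(⅙)*39) = 32547 - (88 + 13/20) = 32547 - 1*1773/20 = 32547 - 1773/20 = 649167/20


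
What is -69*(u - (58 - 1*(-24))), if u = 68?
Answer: 966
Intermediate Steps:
-69*(u - (58 - 1*(-24))) = -69*(68 - (58 - 1*(-24))) = -69*(68 - (58 + 24)) = -69*(68 - 1*82) = -69*(68 - 82) = -69*(-14) = 966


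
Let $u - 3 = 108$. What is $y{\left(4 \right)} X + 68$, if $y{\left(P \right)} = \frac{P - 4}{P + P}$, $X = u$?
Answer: $68$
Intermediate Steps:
$u = 111$ ($u = 3 + 108 = 111$)
$X = 111$
$y{\left(P \right)} = \frac{-4 + P}{2 P}$
$y{\left(4 \right)} X + 68 = \frac{-4 + 4}{2 \cdot 4} \cdot 111 + 68 = \frac{1}{2} \cdot \frac{1}{4} \cdot 0 \cdot 111 + 68 = 0 \cdot 111 + 68 = 0 + 68 = 68$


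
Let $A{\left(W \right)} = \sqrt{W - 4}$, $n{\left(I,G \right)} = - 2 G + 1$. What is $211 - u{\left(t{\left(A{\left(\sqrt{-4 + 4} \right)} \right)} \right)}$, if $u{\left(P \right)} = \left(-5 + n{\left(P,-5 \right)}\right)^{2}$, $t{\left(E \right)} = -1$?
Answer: $175$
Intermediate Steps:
$n{\left(I,G \right)} = 1 - 2 G$
$A{\left(W \right)} = \sqrt{-4 + W}$
$u{\left(P \right)} = 36$ ($u{\left(P \right)} = \left(-5 + \left(1 - -10\right)\right)^{2} = \left(-5 + \left(1 + 10\right)\right)^{2} = \left(-5 + 11\right)^{2} = 6^{2} = 36$)
$211 - u{\left(t{\left(A{\left(\sqrt{-4 + 4} \right)} \right)} \right)} = 211 - 36 = 175$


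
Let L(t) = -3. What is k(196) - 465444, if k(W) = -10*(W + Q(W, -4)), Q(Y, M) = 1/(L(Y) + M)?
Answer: -3271818/7 ≈ -4.6740e+5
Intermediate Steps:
Q(Y, M) = 1/(-3 + M)
k(W) = 10/7 - 10*W (k(W) = -10*(W + 1/(-3 - 4)) = -10*(W + 1/(-7)) = -10*(W - ⅐) = -10*(-⅐ + W) = 10/7 - 10*W)
k(196) - 465444 = (10/7 - 10*196) - 465444 = (10/7 - 1960) - 465444 = -13710/7 - 465444 = -3271818/7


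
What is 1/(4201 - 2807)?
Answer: 1/1394 ≈ 0.00071736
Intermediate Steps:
1/(4201 - 2807) = 1/1394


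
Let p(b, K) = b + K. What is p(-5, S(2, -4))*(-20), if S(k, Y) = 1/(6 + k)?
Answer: 195/2 ≈ 97.500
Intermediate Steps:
p(b, K) = K + b
p(-5, S(2, -4))*(-20) = (1/(6 + 2) - 5)*(-20) = (1/8 - 5)*(-20) = (⅛ - 5)*(-20) = -39/8*(-20) = 195/2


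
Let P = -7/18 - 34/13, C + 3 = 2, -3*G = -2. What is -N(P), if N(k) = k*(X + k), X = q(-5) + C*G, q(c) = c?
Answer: -1426387/54756 ≈ -26.050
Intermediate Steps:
G = ⅔ (G = -⅓*(-2) = ⅔ ≈ 0.66667)
C = -1 (C = -3 + 2 = -1)
X = -17/3 (X = -5 - 1*⅔ = -5 - ⅔ = -17/3 ≈ -5.6667)
P = -703/234 (P = -7*1/18 - 34*1/13 = -7/18 - 34/13 = -703/234 ≈ -3.0043)
N(k) = k*(-17/3 + k)
-N(P) = -(-703)*(-17 + 3*(-703/234))/(3*234) = -(-703)*(-17 - 703/78)/(3*234) = -(-703)*(-2029)/(3*234*78) = -1*1426387/54756 = -1426387/54756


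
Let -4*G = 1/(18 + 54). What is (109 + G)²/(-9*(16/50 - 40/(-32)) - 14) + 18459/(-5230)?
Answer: -64958550476831/152533912320 ≈ -425.86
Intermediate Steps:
G = -1/288 (G = -1/(4*(18 + 54)) = -¼/72 = -¼*1/72 = -1/288 ≈ -0.0034722)
(109 + G)²/(-9*(16/50 - 40/(-32)) - 14) + 18459/(-5230) = (109 - 1/288)²/(-9*(16/50 - 40/(-32)) - 14) + 18459/(-5230) = (31391/288)²/(-9*(16*(1/50) - 40*(-1/32)) - 14) + 18459*(-1/5230) = 985394881/(82944*(-9*(8/25 + 5/4) - 14)) - 18459/5230 = 985394881/(82944*(-9*157/100 - 14)) - 18459/5230 = 985394881/(82944*(-1413/100 - 14)) - 18459/5230 = 985394881/(82944*(-2813/100)) - 18459/5230 = (985394881/82944)*(-100/2813) - 18459/5230 = -24634872025/58330368 - 18459/5230 = -64958550476831/152533912320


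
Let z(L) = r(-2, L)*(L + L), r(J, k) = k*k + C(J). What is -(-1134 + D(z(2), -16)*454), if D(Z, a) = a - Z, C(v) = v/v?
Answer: 17478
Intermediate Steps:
C(v) = 1
r(J, k) = 1 + k² (r(J, k) = k*k + 1 = k² + 1 = 1 + k²)
z(L) = 2*L*(1 + L²) (z(L) = (1 + L²)*(L + L) = (1 + L²)*(2*L) = 2*L*(1 + L²))
-(-1134 + D(z(2), -16)*454) = -(-1134 + (-16 - 2*2*(1 + 2²))*454) = -(-1134 + (-16 - 2*2*(1 + 4))*454) = -(-1134 + (-16 - 2*2*5)*454) = -(-1134 + (-16 - 1*20)*454) = -(-1134 + (-16 - 20)*454) = -(-1134 - 36*454) = -(-1134 - 16344) = -1*(-17478) = 17478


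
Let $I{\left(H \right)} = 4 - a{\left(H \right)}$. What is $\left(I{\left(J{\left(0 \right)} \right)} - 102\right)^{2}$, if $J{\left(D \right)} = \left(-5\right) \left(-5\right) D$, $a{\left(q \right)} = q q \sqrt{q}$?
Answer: $9604$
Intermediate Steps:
$a{\left(q \right)} = q^{\frac{5}{2}}$ ($a{\left(q \right)} = q^{2} \sqrt{q} = q^{\frac{5}{2}}$)
$J{\left(D \right)} = 25 D$
$I{\left(H \right)} = 4 - H^{\frac{5}{2}}$
$\left(I{\left(J{\left(0 \right)} \right)} - 102\right)^{2} = \left(\left(4 - \left(25 \cdot 0\right)^{\frac{5}{2}}\right) - 102\right)^{2} = \left(\left(4 - 0^{\frac{5}{2}}\right) - 102\right)^{2} = \left(\left(4 - 0\right) - 102\right)^{2} = \left(\left(4 + 0\right) - 102\right)^{2} = \left(4 - 102\right)^{2} = \left(-98\right)^{2} = 9604$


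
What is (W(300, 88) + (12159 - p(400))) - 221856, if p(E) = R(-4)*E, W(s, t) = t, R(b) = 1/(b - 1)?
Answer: -209529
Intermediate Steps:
R(b) = 1/(-1 + b)
p(E) = -E/5 (p(E) = E/(-1 - 4) = E/(-5) = -E/5)
(W(300, 88) + (12159 - p(400))) - 221856 = (88 + (12159 - (-1)*400/5)) - 221856 = (88 + (12159 - 1*(-80))) - 221856 = (88 + (12159 + 80)) - 221856 = (88 + 12239) - 221856 = 12327 - 221856 = -209529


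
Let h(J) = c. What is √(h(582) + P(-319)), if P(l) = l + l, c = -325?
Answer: 3*I*√107 ≈ 31.032*I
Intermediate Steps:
h(J) = -325
P(l) = 2*l
√(h(582) + P(-319)) = √(-325 + 2*(-319)) = √(-325 - 638) = √(-963) = 3*I*√107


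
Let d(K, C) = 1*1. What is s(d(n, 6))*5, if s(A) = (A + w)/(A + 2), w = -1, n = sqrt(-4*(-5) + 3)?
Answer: 0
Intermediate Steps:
n = sqrt(23) (n = sqrt(20 + 3) = sqrt(23) ≈ 4.7958)
d(K, C) = 1
s(A) = (-1 + A)/(2 + A) (s(A) = (A - 1)/(A + 2) = (-1 + A)/(2 + A))
s(d(n, 6))*5 = ((-1 + 1)/(2 + 1))*5 = (0/3)*5 = ((1/3)*0)*5 = 0*5 = 0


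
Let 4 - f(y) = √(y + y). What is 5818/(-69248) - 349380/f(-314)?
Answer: -12097401469/5574464 - 174690*I*√157/161 ≈ -2170.1 - 13595.0*I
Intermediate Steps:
f(y) = 4 - √2*√y (f(y) = 4 - √(y + y) = 4 - √(2*y) = 4 - √2*√y)
5818/(-69248) - 349380/f(-314) = 5818/(-69248) - 349380/(4 - √2*√(-314)) = 5818*(-1/69248) - 349380/(4 - √2*I*√314) = -2909/34624 - 349380/(4 - 2*I*√157)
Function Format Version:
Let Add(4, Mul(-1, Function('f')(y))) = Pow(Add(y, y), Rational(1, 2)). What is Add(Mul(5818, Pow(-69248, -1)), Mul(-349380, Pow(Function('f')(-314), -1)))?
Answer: Add(Rational(-12097401469, 5574464), Mul(Rational(-174690, 161), I, Pow(157, Rational(1, 2)))) ≈ Add(-2170.1, Mul(-13595., I))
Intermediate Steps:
Function('f')(y) = Add(4, Mul(-1, Pow(2, Rational(1, 2)), Pow(y, Rational(1, 2)))) (Function('f')(y) = Add(4, Mul(-1, Pow(Add(y, y), Rational(1, 2)))) = Add(4, Mul(-1, Pow(Mul(2, y), Rational(1, 2)))) = Add(4, Mul(-1, Mul(Pow(2, Rational(1, 2)), Pow(y, Rational(1, 2))))) = Add(4, Mul(-1, Pow(2, Rational(1, 2)), Pow(y, Rational(1, 2)))))
Add(Mul(5818, Pow(-69248, -1)), Mul(-349380, Pow(Function('f')(-314), -1))) = Add(Mul(5818, Pow(-69248, -1)), Mul(-349380, Pow(Add(4, Mul(-1, Pow(2, Rational(1, 2)), Pow(-314, Rational(1, 2)))), -1))) = Add(Mul(5818, Rational(-1, 69248)), Mul(-349380, Pow(Add(4, Mul(-1, Pow(2, Rational(1, 2)), Mul(I, Pow(314, Rational(1, 2))))), -1))) = Add(Rational(-2909, 34624), Mul(-349380, Pow(Add(4, Mul(-2, I, Pow(157, Rational(1, 2)))), -1)))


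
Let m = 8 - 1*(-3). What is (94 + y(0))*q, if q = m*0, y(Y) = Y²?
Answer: 0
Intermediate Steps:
m = 11 (m = 8 + 3 = 11)
q = 0 (q = 11*0 = 0)
(94 + y(0))*q = (94 + 0²)*0 = (94 + 0)*0 = 94*0 = 0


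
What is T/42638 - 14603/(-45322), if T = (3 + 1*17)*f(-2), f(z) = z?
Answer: 18259701/56836454 ≈ 0.32127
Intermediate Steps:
T = -40 (T = (3 + 1*17)*(-2) = (3 + 17)*(-2) = 20*(-2) = -40)
T/42638 - 14603/(-45322) = -40/42638 - 14603/(-45322) = -40*1/42638 - 14603*(-1/45322) = -20/21319 + 859/2666 = 18259701/56836454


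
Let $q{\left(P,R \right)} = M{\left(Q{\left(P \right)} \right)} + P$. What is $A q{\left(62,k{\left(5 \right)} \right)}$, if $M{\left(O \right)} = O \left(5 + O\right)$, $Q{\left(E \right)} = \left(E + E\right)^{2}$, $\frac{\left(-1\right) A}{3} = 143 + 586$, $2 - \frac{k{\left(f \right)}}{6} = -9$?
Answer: $-517221821466$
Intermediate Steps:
$k{\left(f \right)} = 66$ ($k{\left(f \right)} = 12 - -54 = 12 + 54 = 66$)
$A = -2187$ ($A = - 3 \left(143 + 586\right) = \left(-3\right) 729 = -2187$)
$Q{\left(E \right)} = 4 E^{2}$ ($Q{\left(E \right)} = \left(2 E\right)^{2} = 4 E^{2}$)
$q{\left(P,R \right)} = P + 4 P^{2} \left(5 + 4 P^{2}\right)$ ($q{\left(P,R \right)} = 4 P^{2} \left(5 + 4 P^{2}\right) + P = P + 4 P^{2} \left(5 + 4 P^{2}\right)$)
$A q{\left(62,k{\left(5 \right)} \right)} = - 2187 \cdot 62 \left(1 + 16 \cdot 62^{3} + 20 \cdot 62\right) = - 2187 \cdot 62 \left(1 + 16 \cdot 238328 + 1240\right) = - 2187 \cdot 62 \left(1 + 3813248 + 1240\right) = - 2187 \cdot 62 \cdot 3814489 = \left(-2187\right) 236498318 = -517221821466$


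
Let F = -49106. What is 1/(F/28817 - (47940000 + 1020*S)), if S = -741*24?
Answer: -28817/858755870546 ≈ -3.3557e-8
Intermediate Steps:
S = -17784
1/(F/28817 - (47940000 + 1020*S)) = 1/(-49106/28817 - 1020/(1/(-17784 + 47000))) = 1/(-49106*1/28817 - 1020/(1/29216)) = 1/(-49106/28817 - 1020/1/29216) = 1/(-49106/28817 - 1020*29216) = 1/(-49106/28817 - 29800320) = 1/(-858755870546/28817) = -28817/858755870546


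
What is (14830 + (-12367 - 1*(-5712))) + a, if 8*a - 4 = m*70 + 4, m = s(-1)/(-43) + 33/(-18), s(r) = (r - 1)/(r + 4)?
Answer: 8421217/1032 ≈ 8160.1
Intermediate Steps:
s(r) = (-1 + r)/(4 + r)
m = -469/258 (m = ((-1 - 1)/(4 - 1))/(-43) + 33/(-18) = (-2/3)*(-1/43) + 33*(-1/18) = ((⅓)*(-2))*(-1/43) - 11/6 = -⅔*(-1/43) - 11/6 = 2/129 - 11/6 = -469/258 ≈ -1.8178)
a = -15383/1032 (a = ½ + (-469/258*70 + 4)/8 = ½ + (-16415/129 + 4)/8 = ½ + (⅛)*(-15899/129) = ½ - 15899/1032 = -15383/1032 ≈ -14.906)
(14830 + (-12367 - 1*(-5712))) + a = (14830 + (-12367 - 1*(-5712))) - 15383/1032 = (14830 + (-12367 + 5712)) - 15383/1032 = (14830 - 6655) - 15383/1032 = 8175 - 15383/1032 = 8421217/1032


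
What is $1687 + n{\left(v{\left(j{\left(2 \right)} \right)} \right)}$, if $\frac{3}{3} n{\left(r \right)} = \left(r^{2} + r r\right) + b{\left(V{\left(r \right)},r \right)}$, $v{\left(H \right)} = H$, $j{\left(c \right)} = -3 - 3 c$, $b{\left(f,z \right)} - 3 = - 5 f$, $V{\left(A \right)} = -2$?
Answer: $1862$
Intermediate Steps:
$b{\left(f,z \right)} = 3 - 5 f$
$n{\left(r \right)} = 13 + 2 r^{2}$ ($n{\left(r \right)} = \left(r^{2} + r r\right) + \left(3 - -10\right) = \left(r^{2} + r^{2}\right) + \left(3 + 10\right) = 2 r^{2} + 13 = 13 + 2 r^{2}$)
$1687 + n{\left(v{\left(j{\left(2 \right)} \right)} \right)} = 1687 + \left(13 + 2 \left(-3 - 6\right)^{2}\right) = 1687 + \left(13 + 2 \left(-9\right)^{2}\right) = 1687 + \left(13 + 2 \cdot 81\right) = 1687 + \left(13 + 162\right) = 1687 + 175 = 1862$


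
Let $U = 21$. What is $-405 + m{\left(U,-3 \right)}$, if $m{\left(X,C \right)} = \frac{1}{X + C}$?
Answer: $- \frac{7289}{18} \approx -404.94$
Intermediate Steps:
$m{\left(X,C \right)} = \frac{1}{C + X}$
$-405 + m{\left(U,-3 \right)} = -405 + \frac{1}{-3 + 21} = -405 + \frac{1}{18} = - \frac{7289}{18}$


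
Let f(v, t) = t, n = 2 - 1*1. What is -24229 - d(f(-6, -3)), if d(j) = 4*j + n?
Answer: -24218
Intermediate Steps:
n = 1 (n = 2 - 1 = 1)
d(j) = 1 + 4*j (d(j) = 4*j + 1 = 1 + 4*j)
-24229 - d(f(-6, -3)) = -24229 - (1 + 4*(-3)) = -24229 - (1 - 12) = -24229 - 1*(-11) = -24229 + 11 = -24218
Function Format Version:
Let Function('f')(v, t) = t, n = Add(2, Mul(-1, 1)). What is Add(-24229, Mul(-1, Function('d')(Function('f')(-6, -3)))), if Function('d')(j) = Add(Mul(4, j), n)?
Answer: -24218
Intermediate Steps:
n = 1 (n = Add(2, -1) = 1)
Function('d')(j) = Add(1, Mul(4, j)) (Function('d')(j) = Add(Mul(4, j), 1) = Add(1, Mul(4, j)))
Add(-24229, Mul(-1, Function('d')(Function('f')(-6, -3)))) = Add(-24229, Mul(-1, Add(1, Mul(4, -3)))) = Add(-24229, Mul(-1, Add(1, -12))) = Add(-24229, Mul(-1, -11)) = Add(-24229, 11) = -24218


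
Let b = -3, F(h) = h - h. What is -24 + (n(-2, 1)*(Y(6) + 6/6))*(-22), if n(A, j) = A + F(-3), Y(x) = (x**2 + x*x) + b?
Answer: 3056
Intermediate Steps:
F(h) = 0
Y(x) = -3 + 2*x**2 (Y(x) = (x**2 + x*x) - 3 = (x**2 + x**2) - 3 = 2*x**2 - 3 = -3 + 2*x**2)
n(A, j) = A (n(A, j) = A + 0 = A)
-24 + (n(-2, 1)*(Y(6) + 6/6))*(-22) = -24 - 2*((-3 + 2*6**2) + 6/6)*(-22) = -24 - 2*((-3 + 2*36) + 6*(1/6))*(-22) = -24 - 2*((-3 + 72) + 1)*(-22) = -24 - 2*(69 + 1)*(-22) = -24 - 2*70*(-22) = -24 - 140*(-22) = -24 + 3080 = 3056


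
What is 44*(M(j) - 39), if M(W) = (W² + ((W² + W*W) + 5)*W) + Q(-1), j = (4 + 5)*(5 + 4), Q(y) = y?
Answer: 47071552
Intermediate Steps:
j = 81 (j = 9*9 = 81)
M(W) = -1 + W² + W*(5 + 2*W²) (M(W) = (W² + ((W² + W*W) + 5)*W) - 1 = (W² + ((W² + W²) + 5)*W) - 1 = (W² + (2*W² + 5)*W) - 1 = (W² + (5 + 2*W²)*W) - 1 = (W² + W*(5 + 2*W²)) - 1 = -1 + W² + W*(5 + 2*W²))
44*(M(j) - 39) = 44*((-1 + 81² + 2*81³ + 5*81) - 39) = 44*((-1 + 6561 + 2*531441 + 405) - 39) = 44*((-1 + 6561 + 1062882 + 405) - 39) = 44*(1069847 - 39) = 44*1069808 = 47071552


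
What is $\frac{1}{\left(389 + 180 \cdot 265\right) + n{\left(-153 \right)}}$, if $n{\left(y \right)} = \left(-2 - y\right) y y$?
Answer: $\frac{1}{3582848} \approx 2.7911 \cdot 10^{-7}$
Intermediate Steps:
$n{\left(y \right)} = y^{2} \left(-2 - y\right)$ ($n{\left(y \right)} = y \left(-2 - y\right) y = y^{2} \left(-2 - y\right)$)
$\frac{1}{\left(389 + 180 \cdot 265\right) + n{\left(-153 \right)}} = \frac{1}{\left(389 + 180 \cdot 265\right) + \left(-153\right)^{2} \left(-2 - -153\right)} = \frac{1}{\left(389 + 47700\right) + 23409 \left(-2 + 153\right)} = \frac{1}{48089 + 23409 \cdot 151} = \frac{1}{48089 + 3534759} = \frac{1}{3582848}$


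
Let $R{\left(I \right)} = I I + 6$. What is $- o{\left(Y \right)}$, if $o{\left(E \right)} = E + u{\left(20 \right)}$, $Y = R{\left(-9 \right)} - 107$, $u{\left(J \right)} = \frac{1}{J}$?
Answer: $\frac{399}{20} \approx 19.95$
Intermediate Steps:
$R{\left(I \right)} = 6 + I^{2}$ ($R{\left(I \right)} = I^{2} + 6 = 6 + I^{2}$)
$Y = -20$ ($Y = \left(6 + \left(-9\right)^{2}\right) - 107 = \left(6 + 81\right) - 107 = 87 - 107 = -20$)
$o{\left(E \right)} = \frac{1}{20} + E$ ($o{\left(E \right)} = E + \frac{1}{20} = \frac{1}{20} + E$)
$- o{\left(Y \right)} = - (\frac{1}{20} - 20) = \left(-1\right) \left(- \frac{399}{20}\right) = \frac{399}{20}$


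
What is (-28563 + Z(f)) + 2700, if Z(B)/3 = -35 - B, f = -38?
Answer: -25854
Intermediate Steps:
Z(B) = -105 - 3*B (Z(B) = 3*(-35 - B) = -105 - 3*B)
(-28563 + Z(f)) + 2700 = (-28563 + (-105 - 3*(-38))) + 2700 = (-28563 + (-105 + 114)) + 2700 = (-28563 + 9) + 2700 = -28554 + 2700 = -25854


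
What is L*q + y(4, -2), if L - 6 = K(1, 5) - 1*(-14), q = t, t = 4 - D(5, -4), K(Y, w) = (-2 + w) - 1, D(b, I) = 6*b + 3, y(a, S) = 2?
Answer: -636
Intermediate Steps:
D(b, I) = 3 + 6*b
K(Y, w) = -3 + w
t = -29 (t = 4 - (3 + 6*5) = 4 - (3 + 30) = 4 - 1*33 = 4 - 33 = -29)
q = -29
L = 22 (L = 6 + ((-3 + 5) - 1*(-14)) = 6 + (2 + 14) = 6 + 16 = 22)
L*q + y(4, -2) = 22*(-29) + 2 = -638 + 2 = -636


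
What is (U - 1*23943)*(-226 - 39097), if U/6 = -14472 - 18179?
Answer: 8645122227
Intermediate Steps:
U = -195906 (U = 6*(-14472 - 18179) = 6*(-32651) = -195906)
(U - 1*23943)*(-226 - 39097) = (-195906 - 1*23943)*(-226 - 39097) = (-195906 - 23943)*(-39323) = -219849*(-39323) = 8645122227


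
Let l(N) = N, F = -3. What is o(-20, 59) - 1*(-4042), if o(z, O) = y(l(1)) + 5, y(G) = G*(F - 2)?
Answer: 4042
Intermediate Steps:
y(G) = -5*G (y(G) = G*(-3 - 2) = G*(-5) = -5*G)
o(z, O) = 0 (o(z, O) = -5*1 + 5 = -5 + 5 = 0)
o(-20, 59) - 1*(-4042) = 0 - 1*(-4042) = 0 + 4042 = 4042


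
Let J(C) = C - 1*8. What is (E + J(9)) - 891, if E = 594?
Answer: -296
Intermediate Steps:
J(C) = -8 + C (J(C) = C - 8 = -8 + C)
(E + J(9)) - 891 = (594 + (-8 + 9)) - 891 = (594 + 1) - 891 = 595 - 891 = -296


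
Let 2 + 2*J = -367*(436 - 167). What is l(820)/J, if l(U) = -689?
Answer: 1378/98725 ≈ 0.013958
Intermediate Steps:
J = -98725/2 (J = -1 + (-367*(436 - 167))/2 = -1 + (-367*269)/2 = -1 + (½)*(-98723) = -1 - 98723/2 = -98725/2 ≈ -49363.)
l(820)/J = -689/(-98725/2) = -689*(-2/98725) = 1378/98725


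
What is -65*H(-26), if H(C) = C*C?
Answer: -43940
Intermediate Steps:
H(C) = C**2
-65*H(-26) = -65*(-26)**2 = -65*676 = -43940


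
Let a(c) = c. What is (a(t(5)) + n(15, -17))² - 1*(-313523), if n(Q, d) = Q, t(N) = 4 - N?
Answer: 313719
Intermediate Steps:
(a(t(5)) + n(15, -17))² - 1*(-313523) = ((4 - 1*5) + 15)² - 1*(-313523) = ((4 - 5) + 15)² + 313523 = (-1 + 15)² + 313523 = 14² + 313523 = 196 + 313523 = 313719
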